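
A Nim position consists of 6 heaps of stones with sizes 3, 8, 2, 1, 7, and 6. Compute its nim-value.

Write each in binary and XOR column by column:
  0011  (3)
  1000  (8)
  0010  (2)
  0001  (1)
  0111  (7)
  0110  (6)
  ----
  1001  (9)

9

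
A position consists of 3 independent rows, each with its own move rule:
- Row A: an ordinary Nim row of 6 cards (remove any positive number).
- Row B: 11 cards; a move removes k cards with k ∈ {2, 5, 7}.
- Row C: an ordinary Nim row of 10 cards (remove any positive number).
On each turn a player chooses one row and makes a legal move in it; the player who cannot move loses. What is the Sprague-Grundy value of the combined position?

15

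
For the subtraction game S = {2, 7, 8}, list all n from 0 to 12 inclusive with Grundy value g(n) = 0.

0, 1, 4, 5, 10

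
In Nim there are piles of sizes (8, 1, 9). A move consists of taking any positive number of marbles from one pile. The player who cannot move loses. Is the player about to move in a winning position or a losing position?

Nim-sum: 8 XOR 1 XOR 9 = 0.
The nim-sum is 0, so this is a P-position: the player to move is in a losing position under optimal play.

Losing position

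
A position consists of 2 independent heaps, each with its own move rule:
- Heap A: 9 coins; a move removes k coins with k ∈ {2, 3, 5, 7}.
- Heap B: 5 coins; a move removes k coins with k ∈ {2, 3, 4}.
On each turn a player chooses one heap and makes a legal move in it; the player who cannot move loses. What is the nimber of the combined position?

Grundy values for heap A (subtraction set {2, 3, 5, 7}):
k:     0  1  2  3  4  5  6  7  8  9
g(k):  0  0  1  1  2  2  3  3  4  0
So g(9) = 0.
Build the Grundy sequence for heap B with g(k) = mex{g(k−s) : s ∈ {2, 3, 4}, s ≤ k}:
k:     0  1  2  3  4  5
g(k):  0  0  1  1  2  2
So g(5) = 2.
By the Sprague-Grundy theorem, the Grundy value of a sum of independent games is the XOR of the component values.
Combined value = 0 ⊕ 2 = 2.

2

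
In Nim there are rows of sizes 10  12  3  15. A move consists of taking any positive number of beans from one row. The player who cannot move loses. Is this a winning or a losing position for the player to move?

Nim-sum: 10 ⊕ 12 ⊕ 3 ⊕ 15 = 10.
The nim-sum is 10 ≠ 0, so this is an N-position: the player to move can win.

Winning position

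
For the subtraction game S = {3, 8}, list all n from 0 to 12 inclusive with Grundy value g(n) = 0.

0, 1, 2, 6, 7, 11, 12

Build the Grundy sequence with g(k) = mex{g(k−s) : s ∈ {3, 8}, s ≤ k}:
k:     0  1  2  3  4  5  6  7  8  9 10 11 12
g(k):  0  0  0  1  1  1  0  0  2  1  1  0  0
The P-positions (g = 0) in 0..12 are 0, 1, 2, 6, 7, 11, 12.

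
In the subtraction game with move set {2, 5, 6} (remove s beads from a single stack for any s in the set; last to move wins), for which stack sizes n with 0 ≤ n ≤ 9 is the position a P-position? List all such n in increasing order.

0, 1, 4, 8

Build the Grundy sequence with g(k) = mex{g(k−s) : s ∈ {2, 5, 6}, s ≤ k}:
k:     0  1  2  3  4  5  6  7  8  9
g(k):  0  0  1  1  0  2  1  3  0  2
The P-positions (g = 0) in 0..9 are 0, 1, 4, 8.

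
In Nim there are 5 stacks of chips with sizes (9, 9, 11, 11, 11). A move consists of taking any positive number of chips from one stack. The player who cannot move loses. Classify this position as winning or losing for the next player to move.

Winning position

Nim-sum: 9 XOR 9 XOR 11 XOR 11 XOR 11 = 11.
The nim-sum is 11 ≠ 0, so this is an N-position: the player to move can win.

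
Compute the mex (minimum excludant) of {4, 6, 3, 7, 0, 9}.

1

0 is in the set but 1 is not, so the mex is 1.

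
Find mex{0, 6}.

1

0 is in the set but 1 is not, so the mex is 1.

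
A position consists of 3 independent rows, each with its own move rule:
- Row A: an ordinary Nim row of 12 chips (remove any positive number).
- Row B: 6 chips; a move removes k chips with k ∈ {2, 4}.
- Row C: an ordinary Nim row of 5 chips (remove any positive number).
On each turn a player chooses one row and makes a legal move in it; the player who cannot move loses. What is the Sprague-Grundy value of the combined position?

Row A is a plain Nim row of size 12, so its Grundy value is 12.
For row B, compute g(0), g(1), … with moves {2, 4}:
g(0) = mex{} = 0
g(1) = mex{} = 0
g(2) = mex{0} = 1
g(3) = mex{0} = 1
g(4) = mex{0,1} = 2
g(5) = mex{0,1} = 2
g(6) = mex{1,2} = 0
So g(6) = 0.
Row C is a plain Nim row of size 5, so its Grundy value is 5.
By the Sprague-Grundy theorem, the Grundy value of a sum of independent games is the XOR of the component values.
Combined value = 12 XOR 0 XOR 5 = 9.

9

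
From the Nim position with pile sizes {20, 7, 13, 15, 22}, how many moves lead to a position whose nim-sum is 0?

5

In binary:
  10100  (20)
  00111  (7)
  01101  (13)
  01111  (15)
  10110  (22)
  -----
  00111  (7)
The overall nim-sum is X = 7. A pile of size p has a winning move iff p XOR X < p (reduce it to p XOR X).
  20: 20 XOR 7 = 19 < 20 — winning move (to 19).
  7: 7 XOR 7 = 0 < 7 — winning move (to 0).
  13: 13 XOR 7 = 10 < 13 — winning move (to 10).
  15: 15 XOR 7 = 8 < 15 — winning move (to 8).
  22: 22 XOR 7 = 17 < 22 — winning move (to 17).
That gives 5 winning moves.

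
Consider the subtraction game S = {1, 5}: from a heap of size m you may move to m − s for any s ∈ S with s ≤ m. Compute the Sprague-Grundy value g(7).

1

Build the Grundy sequence with g(k) = mex{g(k−s) : s ∈ {1, 5}, s ≤ k}:
g(0) = mex{} = 0
g(1) = mex{0} = 1
g(2) = mex{1} = 0
g(3) = mex{0} = 1
g(4) = mex{1} = 0
g(5) = mex{0} = 1
g(6) = mex{1} = 0
g(7) = mex{0} = 1
So g(7) = 1.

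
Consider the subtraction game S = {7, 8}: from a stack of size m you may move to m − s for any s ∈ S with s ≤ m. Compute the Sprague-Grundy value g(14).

2

Compute g(0), g(1), … for moves {7, 8}:
k:     0  1  2  3  4  5  6  7  8  9 10 11 12 13 14
g(k):  0  0  0  0  0  0  0  1  1  1  1  1  1  1  2
So g(14) = 2.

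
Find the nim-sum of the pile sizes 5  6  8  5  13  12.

Nim-sum: 5 XOR 6 XOR 8 XOR 5 XOR 13 XOR 12 = 15.

15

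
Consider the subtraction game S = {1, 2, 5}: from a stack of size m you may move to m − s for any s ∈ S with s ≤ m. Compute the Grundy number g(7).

1

Build the Grundy sequence with g(k) = mex{g(k−s) : s ∈ {1, 2, 5}, s ≤ k}:
g(0) = mex{} = 0
g(1) = mex{0} = 1
g(2) = mex{0,1} = 2
g(3) = mex{1,2} = 0
g(4) = mex{0,2} = 1
g(5) = mex{0,1} = 2
g(6) = mex{1,2} = 0
g(7) = mex{0,2} = 1
So g(7) = 1.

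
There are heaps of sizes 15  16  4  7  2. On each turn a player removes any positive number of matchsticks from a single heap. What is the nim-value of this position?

30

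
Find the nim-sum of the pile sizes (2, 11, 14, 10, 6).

11

In binary:
  0010  (2)
  1011  (11)
  1110  (14)
  1010  (10)
  0110  (6)
  ----
  1011  (11)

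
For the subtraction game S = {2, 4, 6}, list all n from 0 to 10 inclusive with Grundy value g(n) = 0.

0, 1, 8, 9

Build the Grundy sequence with g(k) = mex{g(k−s) : s ∈ {2, 4, 6}, s ≤ k}:
g(0) = mex{} = 0
g(1) = mex{} = 0
g(2) = mex{0} = 1
g(3) = mex{0} = 1
g(4) = mex{0,1} = 2
g(5) = mex{0,1} = 2
g(6) = mex{0,1,2} = 3
g(7) = mex{0,1,2} = 3
g(8) = mex{1,2,3} = 0
g(9) = mex{1,2,3} = 0
g(10) = mex{0,2,3} = 1
The P-positions (g = 0) in 0..10 are 0, 1, 8, 9.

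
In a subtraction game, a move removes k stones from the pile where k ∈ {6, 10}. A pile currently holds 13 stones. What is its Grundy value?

2

Compute g(0), g(1), … for moves {6, 10}:
g(0) = mex{} = 0
g(1) = mex{} = 0
g(2) = mex{} = 0
g(3) = mex{} = 0
g(4) = mex{} = 0
g(5) = mex{} = 0
g(6) = mex{0} = 1
g(7) = mex{0} = 1
g(8) = mex{0} = 1
g(9) = mex{0} = 1
g(10) = mex{0} = 1
g(11) = mex{0} = 1
g(12) = mex{0,1} = 2
g(13) = mex{0,1} = 2
So g(13) = 2.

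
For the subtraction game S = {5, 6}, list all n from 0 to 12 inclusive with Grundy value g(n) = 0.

Grundy values for subtraction set {5, 6}:
k:     0  1  2  3  4  5  6  7  8  9 10 11 12
g(k):  0  0  0  0  0  1  1  1  1  1  2  0  0
The P-positions (g = 0) in 0..12 are 0, 1, 2, 3, 4, 11, 12.

0, 1, 2, 3, 4, 11, 12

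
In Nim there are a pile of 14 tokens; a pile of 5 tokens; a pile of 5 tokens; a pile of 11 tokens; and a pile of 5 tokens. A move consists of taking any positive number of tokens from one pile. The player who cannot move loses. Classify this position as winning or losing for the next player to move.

Bitwise XOR of the heap sizes:
  1110  (14)
  0101  (5)
  0101  (5)
  1011  (11)
  0101  (5)
  ----
  0000  (0)
The nim-sum is 0, so this is a P-position: the player to move is in a losing position under optimal play.

Losing position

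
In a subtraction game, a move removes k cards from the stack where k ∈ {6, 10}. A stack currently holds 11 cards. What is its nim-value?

1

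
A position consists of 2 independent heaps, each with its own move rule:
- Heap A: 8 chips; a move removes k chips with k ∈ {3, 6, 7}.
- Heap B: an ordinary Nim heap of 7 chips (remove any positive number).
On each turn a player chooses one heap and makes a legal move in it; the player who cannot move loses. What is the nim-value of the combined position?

5

Build the Grundy sequence for heap A with g(k) = mex{g(k−s) : s ∈ {3, 6, 7}, s ≤ k}:
k:     0  1  2  3  4  5  6  7  8
g(k):  0  0  0  1  1  1  2  2  2
So g(8) = 2.
Heap B is a plain Nim heap of size 7, so its Grundy value is 7.
By the Sprague-Grundy theorem, the Grundy value of a sum of independent games is the XOR of the component values.
Combined value = 2 ⊕ 7 = 5.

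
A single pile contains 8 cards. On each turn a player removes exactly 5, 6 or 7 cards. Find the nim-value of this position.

Compute g(0), g(1), … for moves {5, 6, 7}:
g(0) = mex{} = 0
g(1) = mex{} = 0
g(2) = mex{} = 0
g(3) = mex{} = 0
g(4) = mex{} = 0
g(5) = mex{0} = 1
g(6) = mex{0} = 1
g(7) = mex{0} = 1
g(8) = mex{0} = 1
So g(8) = 1.

1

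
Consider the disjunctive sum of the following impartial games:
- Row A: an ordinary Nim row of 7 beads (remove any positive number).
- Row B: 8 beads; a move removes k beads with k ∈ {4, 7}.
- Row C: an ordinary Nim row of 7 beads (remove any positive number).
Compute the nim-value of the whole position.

Row A is a plain Nim row of size 7, so its Grundy value is 7.
Build the Grundy sequence for row B with g(k) = mex{g(k−s) : s ∈ {4, 7}, s ≤ k}:
k:     0  1  2  3  4  5  6  7  8
g(k):  0  0  0  0  1  1  1  1  2
So g(8) = 2.
Row C is a plain Nim row of size 7, so its Grundy value is 7.
The value of a disjunctive sum is the nim-sum of the parts.
Combined value = 7 XOR 2 XOR 7 = 2.

2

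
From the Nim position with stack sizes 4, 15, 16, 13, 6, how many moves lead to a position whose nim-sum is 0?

Compute the nim-sum pairwise:
4 ⊕ 15 = 11
11 ⊕ 16 = 27
27 ⊕ 13 = 22
22 ⊕ 6 = 16
The overall nim-sum is X = 16. A stack of size p has a winning move iff p XOR X < p (reduce it to p XOR X).
  4: 4 XOR 16 = 20 ≥ 4 — no move.
  15: 15 XOR 16 = 31 ≥ 15 — no move.
  16: 16 XOR 16 = 0 < 16 — winning move (to 0).
  13: 13 XOR 16 = 29 ≥ 13 — no move.
  6: 6 XOR 16 = 22 ≥ 6 — no move.
That gives 1 winning move.

1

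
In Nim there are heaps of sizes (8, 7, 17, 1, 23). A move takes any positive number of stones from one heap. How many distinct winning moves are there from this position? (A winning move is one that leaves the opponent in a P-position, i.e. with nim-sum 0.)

1

Compute the nim-sum pairwise:
8 ⊕ 7 = 15
15 ⊕ 17 = 30
30 ⊕ 1 = 31
31 ⊕ 23 = 8
The overall nim-sum is X = 8. A heap of size p has a winning move iff p XOR X < p (reduce it to p XOR X).
  8: 8 XOR 8 = 0 < 8 — winning move (to 0).
  7: 7 XOR 8 = 15 ≥ 7 — no move.
  17: 17 XOR 8 = 25 ≥ 17 — no move.
  1: 1 XOR 8 = 9 ≥ 1 — no move.
  23: 23 XOR 8 = 31 ≥ 23 — no move.
That gives 1 winning move.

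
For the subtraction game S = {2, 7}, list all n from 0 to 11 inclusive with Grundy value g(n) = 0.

0, 1, 4, 5, 9, 10

Build the Grundy sequence with g(k) = mex{g(k−s) : s ∈ {2, 7}, s ≤ k}:
g(0) = mex{} = 0
g(1) = mex{} = 0
g(2) = mex{0} = 1
g(3) = mex{0} = 1
g(4) = mex{1} = 0
g(5) = mex{1} = 0
g(6) = mex{0} = 1
g(7) = mex{0} = 1
g(8) = mex{0,1} = 2
g(9) = mex{1} = 0
g(10) = mex{1,2} = 0
g(11) = mex{0} = 1
The P-positions (g = 0) in 0..11 are 0, 1, 4, 5, 9, 10.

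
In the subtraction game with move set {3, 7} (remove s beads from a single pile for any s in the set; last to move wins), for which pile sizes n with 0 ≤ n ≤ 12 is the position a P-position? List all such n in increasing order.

0, 1, 2, 6, 10, 11, 12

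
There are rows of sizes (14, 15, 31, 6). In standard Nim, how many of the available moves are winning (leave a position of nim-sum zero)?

1

Compute the nim-sum pairwise:
14 ⊕ 15 = 1
1 ⊕ 31 = 30
30 ⊕ 6 = 24
The overall nim-sum is X = 24. A row of size p has a winning move iff p XOR X < p (reduce it to p XOR X).
  14: 14 XOR 24 = 22 ≥ 14 — no move.
  15: 15 XOR 24 = 23 ≥ 15 — no move.
  31: 31 XOR 24 = 7 < 31 — winning move (to 7).
  6: 6 XOR 24 = 30 ≥ 6 — no move.
That gives 1 winning move.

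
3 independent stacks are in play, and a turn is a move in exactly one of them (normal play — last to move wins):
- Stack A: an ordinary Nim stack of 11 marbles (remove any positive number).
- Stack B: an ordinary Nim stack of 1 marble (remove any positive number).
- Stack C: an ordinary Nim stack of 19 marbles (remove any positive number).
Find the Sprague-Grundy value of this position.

Stack A is a plain Nim stack of size 11, so its Grundy value is 11.
Stack B is a plain Nim stack of size 1, so its Grundy value is 1.
Stack C is a plain Nim stack of size 19, so its Grundy value is 19.
The value of a disjunctive sum is the nim-sum of the parts.
Combined value = 11 XOR 1 XOR 19 = 25.

25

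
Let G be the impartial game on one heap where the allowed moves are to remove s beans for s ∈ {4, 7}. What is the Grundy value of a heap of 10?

2

Compute g(0), g(1), … for moves {4, 7}:
g(0) = mex{} = 0
g(1) = mex{} = 0
g(2) = mex{} = 0
g(3) = mex{} = 0
g(4) = mex{0} = 1
g(5) = mex{0} = 1
g(6) = mex{0} = 1
g(7) = mex{0} = 1
g(8) = mex{0,1} = 2
g(9) = mex{0,1} = 2
g(10) = mex{0,1} = 2
So g(10) = 2.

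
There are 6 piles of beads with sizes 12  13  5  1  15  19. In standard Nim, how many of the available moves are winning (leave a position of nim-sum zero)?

Compute the nim-sum pairwise:
12 ⊕ 13 = 1
1 ⊕ 5 = 4
4 ⊕ 1 = 5
5 ⊕ 15 = 10
10 ⊕ 19 = 25
The overall nim-sum is X = 25. A pile of size p has a winning move iff p XOR X < p (reduce it to p XOR X).
  12: 12 XOR 25 = 21 ≥ 12 — no move.
  13: 13 XOR 25 = 20 ≥ 13 — no move.
  5: 5 XOR 25 = 28 ≥ 5 — no move.
  1: 1 XOR 25 = 24 ≥ 1 — no move.
  15: 15 XOR 25 = 22 ≥ 15 — no move.
  19: 19 XOR 25 = 10 < 19 — winning move (to 10).
That gives 1 winning move.

1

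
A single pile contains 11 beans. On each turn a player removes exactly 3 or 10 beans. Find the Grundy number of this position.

1

Build the Grundy sequence with g(k) = mex{g(k−s) : s ∈ {3, 10}, s ≤ k}:
g(0) = mex{} = 0
g(1) = mex{} = 0
g(2) = mex{} = 0
g(3) = mex{0} = 1
g(4) = mex{0} = 1
g(5) = mex{0} = 1
g(6) = mex{1} = 0
g(7) = mex{1} = 0
g(8) = mex{1} = 0
g(9) = mex{0} = 1
g(10) = mex{0} = 1
g(11) = mex{0} = 1
So g(11) = 1.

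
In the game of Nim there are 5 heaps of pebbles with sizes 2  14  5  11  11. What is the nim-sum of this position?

9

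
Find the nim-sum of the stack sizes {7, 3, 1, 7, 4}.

6

In binary:
  111  (7)
  011  (3)
  001  (1)
  111  (7)
  100  (4)
  ---
  110  (6)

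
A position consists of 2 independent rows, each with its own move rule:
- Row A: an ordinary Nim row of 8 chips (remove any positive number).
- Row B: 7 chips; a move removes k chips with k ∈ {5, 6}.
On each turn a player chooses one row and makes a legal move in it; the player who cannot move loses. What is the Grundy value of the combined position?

9

Row A is a plain Nim row of size 8, so its Grundy value is 8.
Build the Grundy sequence for row B with g(k) = mex{g(k−s) : s ∈ {5, 6}, s ≤ k}:
g(0) = mex{} = 0
g(1) = mex{} = 0
g(2) = mex{} = 0
g(3) = mex{} = 0
g(4) = mex{} = 0
g(5) = mex{0} = 1
g(6) = mex{0} = 1
g(7) = mex{0} = 1
So g(7) = 1.
The value of a disjunctive sum is the nim-sum of the parts.
Combined value = 8 XOR 1 = 9.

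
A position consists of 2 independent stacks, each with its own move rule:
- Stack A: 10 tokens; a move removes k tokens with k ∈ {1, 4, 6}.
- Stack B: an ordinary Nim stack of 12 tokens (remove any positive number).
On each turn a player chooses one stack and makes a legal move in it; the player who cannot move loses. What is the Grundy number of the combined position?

12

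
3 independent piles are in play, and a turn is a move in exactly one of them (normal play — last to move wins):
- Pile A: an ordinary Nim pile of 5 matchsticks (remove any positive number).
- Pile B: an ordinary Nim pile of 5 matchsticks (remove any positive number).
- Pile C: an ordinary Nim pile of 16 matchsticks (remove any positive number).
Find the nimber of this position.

16

Pile A is a plain Nim pile of size 5, so its Grundy value is 5.
Pile B is a plain Nim pile of size 5, so its Grundy value is 5.
Pile C is a plain Nim pile of size 16, so its Grundy value is 16.
By the Sprague-Grundy theorem, the Grundy value of a sum of independent games is the XOR of the component values.
Combined value = 5 XOR 5 XOR 16 = 16.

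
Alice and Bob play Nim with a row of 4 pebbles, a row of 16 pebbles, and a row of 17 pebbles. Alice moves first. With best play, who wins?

Alice wins

Nim-sum: 4 XOR 16 XOR 17 = 5.
The nim-sum is 5 ≠ 0, so this is an N-position: the player to move can win; Alice has a winning move.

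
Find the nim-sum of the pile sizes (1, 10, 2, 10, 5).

Write each in binary and XOR column by column:
  0001  (1)
  1010  (10)
  0010  (2)
  1010  (10)
  0101  (5)
  ----
  0110  (6)

6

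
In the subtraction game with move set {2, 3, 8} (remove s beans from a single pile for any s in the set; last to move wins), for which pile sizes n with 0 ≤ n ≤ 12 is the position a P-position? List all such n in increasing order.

0, 1, 5, 6, 10, 11

Build the Grundy sequence with g(k) = mex{g(k−s) : s ∈ {2, 3, 8}, s ≤ k}:
k:     0  1  2  3  4  5  6  7  8  9 10 11 12
g(k):  0  0  1  1  2  0  0  1  1  2  0  0  1
The P-positions (g = 0) in 0..12 are 0, 1, 5, 6, 10, 11.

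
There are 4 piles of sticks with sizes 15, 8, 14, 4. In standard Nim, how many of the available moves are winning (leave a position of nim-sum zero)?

3

Compute the nim-sum pairwise:
15 ⊕ 8 = 7
7 ⊕ 14 = 9
9 ⊕ 4 = 13
The overall nim-sum is X = 13. A pile of size p has a winning move iff p XOR X < p (reduce it to p XOR X).
  15: 15 XOR 13 = 2 < 15 — winning move (to 2).
  8: 8 XOR 13 = 5 < 8 — winning move (to 5).
  14: 14 XOR 13 = 3 < 14 — winning move (to 3).
  4: 4 XOR 13 = 9 ≥ 4 — no move.
That gives 3 winning moves.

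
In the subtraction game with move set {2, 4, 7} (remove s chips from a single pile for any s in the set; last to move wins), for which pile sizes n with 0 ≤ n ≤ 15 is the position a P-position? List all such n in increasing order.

Build the Grundy sequence with g(k) = mex{g(k−s) : s ∈ {2, 4, 7}, s ≤ k}:
k:     0  1  2  3  4  5  6  7  8  9 10 11 12 13 14 15
g(k):  0  0  1  1  2  2  0  3  1  0  2  1  0  2  1  0
The P-positions (g = 0) in 0..15 are 0, 1, 6, 9, 12, 15.

0, 1, 6, 9, 12, 15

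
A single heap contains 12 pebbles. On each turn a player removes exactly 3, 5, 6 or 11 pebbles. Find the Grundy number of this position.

1

Compute g(0), g(1), … for moves {3, 5, 6, 11}:
g(0) = mex{} = 0
g(1) = mex{} = 0
g(2) = mex{} = 0
g(3) = mex{0} = 1
g(4) = mex{0} = 1
g(5) = mex{0} = 1
g(6) = mex{0,1} = 2
g(7) = mex{0,1} = 2
g(8) = mex{0,1} = 2
g(9) = mex{1,2} = 0
g(10) = mex{1,2} = 0
g(11) = mex{0,1,2} = 3
g(12) = mex{0,2} = 1
So g(12) = 1.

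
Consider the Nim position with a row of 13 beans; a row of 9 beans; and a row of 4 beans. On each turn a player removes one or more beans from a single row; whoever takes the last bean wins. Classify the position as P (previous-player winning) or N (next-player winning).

P-position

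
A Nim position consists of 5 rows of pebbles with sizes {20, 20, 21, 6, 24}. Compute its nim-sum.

11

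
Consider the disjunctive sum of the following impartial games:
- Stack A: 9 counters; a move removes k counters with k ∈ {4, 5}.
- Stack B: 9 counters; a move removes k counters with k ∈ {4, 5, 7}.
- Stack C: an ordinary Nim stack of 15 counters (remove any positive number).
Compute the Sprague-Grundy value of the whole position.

For stack A, compute g(0), g(1), … with moves {4, 5}:
k:     0  1  2  3  4  5  6  7  8  9
g(k):  0  0  0  0  1  1  1  1  2  0
So g(9) = 0.
For stack B, compute g(0), g(1), … with moves {4, 5, 7}:
k:     0  1  2  3  4  5  6  7  8  9
g(k):  0  0  0  0  1  1  1  1  2  2
So g(9) = 2.
Stack C is a plain Nim stack of size 15, so its Grundy value is 15.
The value of a disjunctive sum is the nim-sum of the parts.
Combined value = 0 XOR 2 XOR 15 = 13.

13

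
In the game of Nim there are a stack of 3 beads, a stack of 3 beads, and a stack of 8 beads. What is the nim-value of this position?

8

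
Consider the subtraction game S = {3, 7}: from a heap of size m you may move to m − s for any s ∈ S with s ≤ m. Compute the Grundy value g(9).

1

Grundy values for subtraction set {3, 7}:
g(0) = mex{} = 0
g(1) = mex{} = 0
g(2) = mex{} = 0
g(3) = mex{0} = 1
g(4) = mex{0} = 1
g(5) = mex{0} = 1
g(6) = mex{1} = 0
g(7) = mex{0,1} = 2
g(8) = mex{0,1} = 2
g(9) = mex{0} = 1
So g(9) = 1.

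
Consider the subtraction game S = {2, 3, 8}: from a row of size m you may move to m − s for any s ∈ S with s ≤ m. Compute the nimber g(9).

Build the Grundy sequence with g(k) = mex{g(k−s) : s ∈ {2, 3, 8}, s ≤ k}:
k:     0  1  2  3  4  5  6  7  8  9
g(k):  0  0  1  1  2  0  0  1  1  2
So g(9) = 2.

2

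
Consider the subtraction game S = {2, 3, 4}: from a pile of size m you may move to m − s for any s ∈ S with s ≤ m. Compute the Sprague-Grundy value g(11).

2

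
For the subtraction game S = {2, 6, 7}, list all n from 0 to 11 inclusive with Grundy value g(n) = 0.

Compute g(0), g(1), … for moves {2, 6, 7}:
g(0) = mex{} = 0
g(1) = mex{} = 0
g(2) = mex{0} = 1
g(3) = mex{0} = 1
g(4) = mex{1} = 0
g(5) = mex{1} = 0
g(6) = mex{0} = 1
g(7) = mex{0} = 1
g(8) = mex{0,1} = 2
g(9) = mex{1} = 0
g(10) = mex{0,1,2} = 3
g(11) = mex{0} = 1
The P-positions (g = 0) in 0..11 are 0, 1, 4, 5, 9.

0, 1, 4, 5, 9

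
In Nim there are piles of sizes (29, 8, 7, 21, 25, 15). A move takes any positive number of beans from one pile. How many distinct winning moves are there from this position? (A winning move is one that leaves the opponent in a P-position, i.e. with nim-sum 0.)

Write each in binary and XOR column by column:
  11101  (29)
  01000  (8)
  00111  (7)
  10101  (21)
  11001  (25)
  01111  (15)
  -----
  10001  (17)
The overall nim-sum is X = 17. A pile of size p has a winning move iff p XOR X < p (reduce it to p XOR X).
  29: 29 XOR 17 = 12 < 29 — winning move (to 12).
  8: 8 XOR 17 = 25 ≥ 8 — no move.
  7: 7 XOR 17 = 22 ≥ 7 — no move.
  21: 21 XOR 17 = 4 < 21 — winning move (to 4).
  25: 25 XOR 17 = 8 < 25 — winning move (to 8).
  15: 15 XOR 17 = 30 ≥ 15 — no move.
That gives 3 winning moves.

3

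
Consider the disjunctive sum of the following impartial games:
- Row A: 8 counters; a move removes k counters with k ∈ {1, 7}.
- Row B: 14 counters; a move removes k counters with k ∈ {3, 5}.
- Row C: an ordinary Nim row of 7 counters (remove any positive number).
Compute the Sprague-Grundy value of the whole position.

Build the Grundy sequence for row A with g(k) = mex{g(k−s) : s ∈ {1, 7}, s ≤ k}:
g(0) = mex{} = 0
g(1) = mex{0} = 1
g(2) = mex{1} = 0
g(3) = mex{0} = 1
g(4) = mex{1} = 0
g(5) = mex{0} = 1
g(6) = mex{1} = 0
g(7) = mex{0} = 1
g(8) = mex{1} = 0
So g(8) = 0.
For row B, compute g(0), g(1), … with moves {3, 5}:
k:     0  1  2  3  4  5  6  7  8  9 10 11 12 13 14
g(k):  0  0  0  1  1  1  2  2  0  0  0  1  1  1  2
So g(14) = 2.
Row C is a plain Nim row of size 7, so its Grundy value is 7.
By the Sprague-Grundy theorem, the Grundy value of a sum of independent games is the XOR of the component values.
Combined value = 0 ⊕ 2 ⊕ 7 = 5.

5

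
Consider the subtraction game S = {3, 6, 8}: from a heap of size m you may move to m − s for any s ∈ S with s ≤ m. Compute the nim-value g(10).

Compute g(0), g(1), … for moves {3, 6, 8}:
k:     0  1  2  3  4  5  6  7  8  9 10
g(k):  0  0  0  1  1  1  2  2  2  3  3
So g(10) = 3.

3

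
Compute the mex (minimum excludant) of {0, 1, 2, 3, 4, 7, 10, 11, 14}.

The values 0, 1, 2, 3, 4 are all present; 5 is the first non-negative integer missing from the set.

5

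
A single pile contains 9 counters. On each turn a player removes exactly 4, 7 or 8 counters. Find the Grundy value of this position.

Compute g(0), g(1), … for moves {4, 7, 8}:
g(0) = mex{} = 0
g(1) = mex{} = 0
g(2) = mex{} = 0
g(3) = mex{} = 0
g(4) = mex{0} = 1
g(5) = mex{0} = 1
g(6) = mex{0} = 1
g(7) = mex{0} = 1
g(8) = mex{0,1} = 2
g(9) = mex{0,1} = 2
So g(9) = 2.

2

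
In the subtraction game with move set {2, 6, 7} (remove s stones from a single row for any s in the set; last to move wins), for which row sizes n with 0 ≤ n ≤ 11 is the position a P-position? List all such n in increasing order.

0, 1, 4, 5, 9

Compute g(0), g(1), … for moves {2, 6, 7}:
g(0) = mex{} = 0
g(1) = mex{} = 0
g(2) = mex{0} = 1
g(3) = mex{0} = 1
g(4) = mex{1} = 0
g(5) = mex{1} = 0
g(6) = mex{0} = 1
g(7) = mex{0} = 1
g(8) = mex{0,1} = 2
g(9) = mex{1} = 0
g(10) = mex{0,1,2} = 3
g(11) = mex{0} = 1
The P-positions (g = 0) in 0..11 are 0, 1, 4, 5, 9.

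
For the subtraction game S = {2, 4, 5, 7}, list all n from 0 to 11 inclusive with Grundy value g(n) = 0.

Build the Grundy sequence with g(k) = mex{g(k−s) : s ∈ {2, 4, 5, 7}, s ≤ k}:
g(0) = mex{} = 0
g(1) = mex{} = 0
g(2) = mex{0} = 1
g(3) = mex{0} = 1
g(4) = mex{0,1} = 2
g(5) = mex{0,1} = 2
g(6) = mex{0,1,2} = 3
g(7) = mex{0,1,2} = 3
g(8) = mex{0,1,2,3} = 4
g(9) = mex{1,2,3} = 0
g(10) = mex{1,2,3,4} = 0
g(11) = mex{0,2,3} = 1
The P-positions (g = 0) in 0..11 are 0, 1, 9, 10.

0, 1, 9, 10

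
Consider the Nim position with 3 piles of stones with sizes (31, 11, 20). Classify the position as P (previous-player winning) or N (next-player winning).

P-position

Compute the nim-sum pairwise:
31 ⊕ 11 = 20
20 ⊕ 20 = 0
The nim-sum is 0, so this is a P-position: the player to move is in a losing position under optimal play.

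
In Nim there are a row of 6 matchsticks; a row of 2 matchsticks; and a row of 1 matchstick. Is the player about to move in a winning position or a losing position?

Winning position

Nim-sum: 6 ⊕ 2 ⊕ 1 = 5.
The nim-sum is 5 ≠ 0, so this is an N-position: the player to move can win.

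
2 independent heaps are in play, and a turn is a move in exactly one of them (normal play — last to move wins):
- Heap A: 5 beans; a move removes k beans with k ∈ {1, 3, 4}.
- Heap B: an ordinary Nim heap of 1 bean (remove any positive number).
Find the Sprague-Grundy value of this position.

2

Build the Grundy sequence for heap A with g(k) = mex{g(k−s) : s ∈ {1, 3, 4}, s ≤ k}:
g(0) = mex{} = 0
g(1) = mex{0} = 1
g(2) = mex{1} = 0
g(3) = mex{0} = 1
g(4) = mex{0,1} = 2
g(5) = mex{0,1,2} = 3
So g(5) = 3.
Heap B is a plain Nim heap of size 1, so its Grundy value is 1.
The value of a disjunctive sum is the nim-sum of the parts.
Combined value = 3 ⊕ 1 = 2.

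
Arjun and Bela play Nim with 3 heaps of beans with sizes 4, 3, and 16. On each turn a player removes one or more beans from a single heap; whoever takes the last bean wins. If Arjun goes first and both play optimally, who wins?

Arjun wins

Nim-sum: 4 ⊕ 3 ⊕ 16 = 23.
The nim-sum is 23 ≠ 0, so this is an N-position: the player to move can win; Arjun has a winning move.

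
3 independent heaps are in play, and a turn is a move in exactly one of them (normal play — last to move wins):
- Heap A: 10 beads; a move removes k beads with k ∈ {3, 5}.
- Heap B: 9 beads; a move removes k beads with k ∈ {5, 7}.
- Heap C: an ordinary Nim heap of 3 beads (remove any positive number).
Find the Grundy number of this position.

For heap A, compute g(0), g(1), … with moves {3, 5}:
k:     0  1  2  3  4  5  6  7  8  9 10
g(k):  0  0  0  1  1  1  2  2  0  0  0
So g(10) = 0.
Build the Grundy sequence for heap B with g(k) = mex{g(k−s) : s ∈ {5, 7}, s ≤ k}:
k:     0  1  2  3  4  5  6  7  8  9
g(k):  0  0  0  0  0  1  1  1  1  1
So g(9) = 1.
Heap C is a plain Nim heap of size 3, so its Grundy value is 3.
By the Sprague-Grundy theorem, the Grundy value of a sum of independent games is the XOR of the component values.
Combined value = 0 XOR 1 XOR 3 = 2.

2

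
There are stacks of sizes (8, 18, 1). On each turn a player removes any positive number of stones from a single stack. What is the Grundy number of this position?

In binary:
  01000  (8)
  10010  (18)
  00001  (1)
  -----
  11011  (27)

27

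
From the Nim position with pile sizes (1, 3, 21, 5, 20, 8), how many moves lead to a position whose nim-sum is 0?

1

Nim-sum: 1 XOR 3 XOR 21 XOR 5 XOR 20 XOR 8 = 14.
The overall nim-sum is X = 14. A pile of size p has a winning move iff p XOR X < p (reduce it to p XOR X).
  1: 1 XOR 14 = 15 ≥ 1 — no move.
  3: 3 XOR 14 = 13 ≥ 3 — no move.
  21: 21 XOR 14 = 27 ≥ 21 — no move.
  5: 5 XOR 14 = 11 ≥ 5 — no move.
  20: 20 XOR 14 = 26 ≥ 20 — no move.
  8: 8 XOR 14 = 6 < 8 — winning move (to 6).
That gives 1 winning move.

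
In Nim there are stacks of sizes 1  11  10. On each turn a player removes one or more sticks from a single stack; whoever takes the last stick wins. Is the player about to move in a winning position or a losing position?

In binary:
  0001  (1)
  1011  (11)
  1010  (10)
  ----
  0000  (0)
The nim-sum is 0, so this is a P-position: the player to move is in a losing position under optimal play.

Losing position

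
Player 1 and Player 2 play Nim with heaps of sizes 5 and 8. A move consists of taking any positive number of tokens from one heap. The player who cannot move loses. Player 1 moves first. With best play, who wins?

Player 1 wins

Bitwise XOR of the heap sizes:
  0101  (5)
  1000  (8)
  ----
  1101  (13)
The nim-sum is 13 ≠ 0, so this is an N-position: the player to move can win; Player 1 has a winning move.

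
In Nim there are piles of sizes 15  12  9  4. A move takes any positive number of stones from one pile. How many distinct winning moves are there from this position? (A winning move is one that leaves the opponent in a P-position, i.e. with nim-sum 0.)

Compute the nim-sum pairwise:
15 XOR 12 = 3
3 XOR 9 = 10
10 XOR 4 = 14
The overall nim-sum is X = 14. A pile of size p has a winning move iff p XOR X < p (reduce it to p XOR X).
  15: 15 XOR 14 = 1 < 15 — winning move (to 1).
  12: 12 XOR 14 = 2 < 12 — winning move (to 2).
  9: 9 XOR 14 = 7 < 9 — winning move (to 7).
  4: 4 XOR 14 = 10 ≥ 4 — no move.
That gives 3 winning moves.

3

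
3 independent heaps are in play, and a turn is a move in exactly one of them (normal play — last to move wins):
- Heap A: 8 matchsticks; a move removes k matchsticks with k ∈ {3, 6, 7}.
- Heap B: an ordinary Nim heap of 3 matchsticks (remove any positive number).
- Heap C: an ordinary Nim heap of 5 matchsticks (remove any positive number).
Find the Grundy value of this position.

4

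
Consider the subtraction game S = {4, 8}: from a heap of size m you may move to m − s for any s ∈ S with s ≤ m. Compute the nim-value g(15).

0

Grundy values for subtraction set {4, 8}:
k:     0  1  2  3  4  5  6  7  8  9 10 11 12 13 14 15
g(k):  0  0  0  0  1  1  1  1  2  2  2  2  0  0  0  0
So g(15) = 0.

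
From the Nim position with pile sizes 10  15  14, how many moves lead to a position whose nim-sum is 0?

3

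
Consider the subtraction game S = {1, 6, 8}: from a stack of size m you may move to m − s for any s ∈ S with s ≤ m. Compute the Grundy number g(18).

0

Compute g(0), g(1), … for moves {1, 6, 8}:
k:     0  1  2  3  4  5  6  7  8  9 10 11 12 13 14 15 16 17 18
g(k):  0  1  0  1  0  1  2  0  1  0  1  0  1  2  0  1  0  1  0
So g(18) = 0.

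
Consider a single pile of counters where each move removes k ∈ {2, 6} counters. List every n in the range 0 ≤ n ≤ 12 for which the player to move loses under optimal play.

0, 1, 4, 5, 8, 9, 12

Compute g(0), g(1), … for moves {2, 6}:
k:     0  1  2  3  4  5  6  7  8  9 10 11 12
g(k):  0  0  1  1  0  0  1  1  0  0  1  1  0
The P-positions (g = 0) in 0..12 are 0, 1, 4, 5, 8, 9, 12.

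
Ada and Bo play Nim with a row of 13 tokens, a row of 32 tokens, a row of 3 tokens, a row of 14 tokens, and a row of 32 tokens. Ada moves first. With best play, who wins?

Bo wins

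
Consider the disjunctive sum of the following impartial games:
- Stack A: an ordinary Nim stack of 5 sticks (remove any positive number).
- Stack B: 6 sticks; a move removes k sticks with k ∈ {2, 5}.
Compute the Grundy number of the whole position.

4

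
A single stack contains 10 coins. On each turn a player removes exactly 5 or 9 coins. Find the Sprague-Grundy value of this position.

Grundy values for subtraction set {5, 9}:
g(0) = mex{} = 0
g(1) = mex{} = 0
g(2) = mex{} = 0
g(3) = mex{} = 0
g(4) = mex{} = 0
g(5) = mex{0} = 1
g(6) = mex{0} = 1
g(7) = mex{0} = 1
g(8) = mex{0} = 1
g(9) = mex{0} = 1
g(10) = mex{0,1} = 2
So g(10) = 2.

2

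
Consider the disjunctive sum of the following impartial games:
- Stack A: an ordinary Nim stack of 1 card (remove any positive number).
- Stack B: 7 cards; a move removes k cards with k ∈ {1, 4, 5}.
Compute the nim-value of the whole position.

2

Stack A is a plain Nim stack of size 1, so its Grundy value is 1.
Build the Grundy sequence for stack B with g(k) = mex{g(k−s) : s ∈ {1, 4, 5}, s ≤ k}:
k:     0  1  2  3  4  5  6  7
g(k):  0  1  0  1  2  3  2  3
So g(7) = 3.
By the Sprague-Grundy theorem, the Grundy value of a sum of independent games is the XOR of the component values.
Combined value = 1 XOR 3 = 2.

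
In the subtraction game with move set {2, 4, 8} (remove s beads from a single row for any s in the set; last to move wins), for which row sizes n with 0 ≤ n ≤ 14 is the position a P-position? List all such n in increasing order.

0, 1, 6, 7, 12, 13

Compute g(0), g(1), … for moves {2, 4, 8}:
k:     0  1  2  3  4  5  6  7  8  9 10 11 12 13 14
g(k):  0  0  1  1  2  2  0  0  1  1  2  2  0  0  1
The P-positions (g = 0) in 0..14 are 0, 1, 6, 7, 12, 13.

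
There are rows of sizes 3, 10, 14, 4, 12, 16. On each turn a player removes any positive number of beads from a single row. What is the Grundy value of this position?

31

Bitwise XOR of the heap sizes:
  00011  (3)
  01010  (10)
  01110  (14)
  00100  (4)
  01100  (12)
  10000  (16)
  -----
  11111  (31)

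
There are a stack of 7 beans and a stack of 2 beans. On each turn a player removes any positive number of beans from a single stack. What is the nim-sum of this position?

5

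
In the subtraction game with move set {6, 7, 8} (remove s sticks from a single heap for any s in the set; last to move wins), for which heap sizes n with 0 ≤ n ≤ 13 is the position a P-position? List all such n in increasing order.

Grundy values for subtraction set {6, 7, 8}:
g(0) = mex{} = 0
g(1) = mex{} = 0
g(2) = mex{} = 0
g(3) = mex{} = 0
g(4) = mex{} = 0
g(5) = mex{} = 0
g(6) = mex{0} = 1
g(7) = mex{0} = 1
g(8) = mex{0} = 1
g(9) = mex{0} = 1
g(10) = mex{0} = 1
g(11) = mex{0} = 1
g(12) = mex{0,1} = 2
g(13) = mex{0,1} = 2
The P-positions (g = 0) in 0..13 are 0, 1, 2, 3, 4, 5.

0, 1, 2, 3, 4, 5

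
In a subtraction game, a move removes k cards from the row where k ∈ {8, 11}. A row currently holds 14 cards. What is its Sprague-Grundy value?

1

Grundy values for subtraction set {8, 11}:
g(0) = mex{} = 0
g(1) = mex{} = 0
g(2) = mex{} = 0
g(3) = mex{} = 0
g(4) = mex{} = 0
g(5) = mex{} = 0
g(6) = mex{} = 0
g(7) = mex{} = 0
g(8) = mex{0} = 1
g(9) = mex{0} = 1
g(10) = mex{0} = 1
g(11) = mex{0} = 1
g(12) = mex{0} = 1
g(13) = mex{0} = 1
g(14) = mex{0} = 1
So g(14) = 1.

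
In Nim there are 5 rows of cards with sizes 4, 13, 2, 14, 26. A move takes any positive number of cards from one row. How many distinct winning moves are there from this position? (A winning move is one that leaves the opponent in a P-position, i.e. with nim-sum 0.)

Nim-sum: 4 ^ 13 ^ 2 ^ 14 ^ 26 = 31.
The overall nim-sum is X = 31. A row of size p has a winning move iff p XOR X < p (reduce it to p XOR X).
  4: 4 XOR 31 = 27 ≥ 4 — no move.
  13: 13 XOR 31 = 18 ≥ 13 — no move.
  2: 2 XOR 31 = 29 ≥ 2 — no move.
  14: 14 XOR 31 = 17 ≥ 14 — no move.
  26: 26 XOR 31 = 5 < 26 — winning move (to 5).
That gives 1 winning move.

1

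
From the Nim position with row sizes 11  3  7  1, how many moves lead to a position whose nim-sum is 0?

1

Nim-sum: 11 ^ 3 ^ 7 ^ 1 = 14.
The overall nim-sum is X = 14. A row of size p has a winning move iff p XOR X < p (reduce it to p XOR X).
  11: 11 XOR 14 = 5 < 11 — winning move (to 5).
  3: 3 XOR 14 = 13 ≥ 3 — no move.
  7: 7 XOR 14 = 9 ≥ 7 — no move.
  1: 1 XOR 14 = 15 ≥ 1 — no move.
That gives 1 winning move.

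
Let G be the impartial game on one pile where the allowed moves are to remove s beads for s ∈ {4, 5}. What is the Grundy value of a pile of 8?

2

Grundy values for subtraction set {4, 5}:
g(0) = mex{} = 0
g(1) = mex{} = 0
g(2) = mex{} = 0
g(3) = mex{} = 0
g(4) = mex{0} = 1
g(5) = mex{0} = 1
g(6) = mex{0} = 1
g(7) = mex{0} = 1
g(8) = mex{0,1} = 2
So g(8) = 2.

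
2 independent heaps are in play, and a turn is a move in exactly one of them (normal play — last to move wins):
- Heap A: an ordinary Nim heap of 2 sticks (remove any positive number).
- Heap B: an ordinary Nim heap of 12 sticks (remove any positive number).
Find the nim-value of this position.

14

Heap A is a plain Nim heap of size 2, so its Grundy value is 2.
Heap B is a plain Nim heap of size 12, so its Grundy value is 12.
The value of a disjunctive sum is the nim-sum of the parts.
Combined value = 2 XOR 12 = 14.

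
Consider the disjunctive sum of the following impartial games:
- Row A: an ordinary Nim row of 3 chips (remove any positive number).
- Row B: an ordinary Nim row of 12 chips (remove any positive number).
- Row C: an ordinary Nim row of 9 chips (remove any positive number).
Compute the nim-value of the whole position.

6

Row A is a plain Nim row of size 3, so its Grundy value is 3.
Row B is a plain Nim row of size 12, so its Grundy value is 12.
Row C is a plain Nim row of size 9, so its Grundy value is 9.
The value of a disjunctive sum is the nim-sum of the parts.
Combined value = 3 XOR 12 XOR 9 = 6.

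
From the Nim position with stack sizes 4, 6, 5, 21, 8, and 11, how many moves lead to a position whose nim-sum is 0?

1

Nim-sum: 4 XOR 6 XOR 5 XOR 21 XOR 8 XOR 11 = 17.
The overall nim-sum is X = 17. A stack of size p has a winning move iff p XOR X < p (reduce it to p XOR X).
  4: 4 XOR 17 = 21 ≥ 4 — no move.
  6: 6 XOR 17 = 23 ≥ 6 — no move.
  5: 5 XOR 17 = 20 ≥ 5 — no move.
  21: 21 XOR 17 = 4 < 21 — winning move (to 4).
  8: 8 XOR 17 = 25 ≥ 8 — no move.
  11: 11 XOR 17 = 26 ≥ 11 — no move.
That gives 1 winning move.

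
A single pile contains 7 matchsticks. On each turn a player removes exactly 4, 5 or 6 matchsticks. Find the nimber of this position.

1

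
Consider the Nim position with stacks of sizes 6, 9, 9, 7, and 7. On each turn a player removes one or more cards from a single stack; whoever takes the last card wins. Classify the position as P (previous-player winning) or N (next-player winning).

N-position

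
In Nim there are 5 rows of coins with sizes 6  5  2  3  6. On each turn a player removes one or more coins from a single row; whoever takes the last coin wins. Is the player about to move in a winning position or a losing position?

In binary:
  110  (6)
  101  (5)
  010  (2)
  011  (3)
  110  (6)
  ---
  100  (4)
The nim-sum is 4 ≠ 0, so this is an N-position: the player to move can win.

Winning position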